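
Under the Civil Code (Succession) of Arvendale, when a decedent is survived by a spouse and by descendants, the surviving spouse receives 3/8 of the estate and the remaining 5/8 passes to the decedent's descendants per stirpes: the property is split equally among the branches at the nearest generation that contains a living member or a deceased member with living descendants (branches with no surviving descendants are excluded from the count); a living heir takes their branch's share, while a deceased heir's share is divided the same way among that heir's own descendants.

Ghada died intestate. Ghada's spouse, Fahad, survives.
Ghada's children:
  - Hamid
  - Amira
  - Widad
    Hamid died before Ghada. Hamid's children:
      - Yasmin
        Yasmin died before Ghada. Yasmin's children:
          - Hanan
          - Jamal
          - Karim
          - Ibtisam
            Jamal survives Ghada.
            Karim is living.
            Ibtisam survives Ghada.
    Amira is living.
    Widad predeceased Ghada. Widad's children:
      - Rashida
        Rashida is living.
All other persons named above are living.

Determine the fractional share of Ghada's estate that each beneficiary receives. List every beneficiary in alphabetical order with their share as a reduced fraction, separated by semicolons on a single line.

Amira 5/24; Fahad 3/8; Hanan 5/96; Ibtisam 5/96; Jamal 5/96; Karim 5/96; Rashida 5/24

Fahad, as surviving spouse, takes 3/8.
The remaining 5/8 passes to Ghada's descendants per stirpes.
The 5/8 is divided into 3 equal shares of 5/24 among Hamid, Amira, Widad.
Hamid predeceased; the 5/24 allotted to Hamid's branch passes to Hamid's issue by representation.
Yasmin's line is the sole branch at this level, so the full 5/24 passes to Yasmin's issue by representation.
The 5/24 is divided into 4 equal shares of 5/96 among Hanan, Jamal, Karim, Ibtisam.
Hanan is living and takes 5/96.
Jamal is living and takes 5/96.
Karim is living and takes 5/96.
Ibtisam is living and takes 5/96.
Amira is living and takes 5/24.
Widad predeceased; the 5/24 allotted to Widad's branch passes to Widad's issue by representation.
Rashida is the sole taker at this level and receives the full 5/24.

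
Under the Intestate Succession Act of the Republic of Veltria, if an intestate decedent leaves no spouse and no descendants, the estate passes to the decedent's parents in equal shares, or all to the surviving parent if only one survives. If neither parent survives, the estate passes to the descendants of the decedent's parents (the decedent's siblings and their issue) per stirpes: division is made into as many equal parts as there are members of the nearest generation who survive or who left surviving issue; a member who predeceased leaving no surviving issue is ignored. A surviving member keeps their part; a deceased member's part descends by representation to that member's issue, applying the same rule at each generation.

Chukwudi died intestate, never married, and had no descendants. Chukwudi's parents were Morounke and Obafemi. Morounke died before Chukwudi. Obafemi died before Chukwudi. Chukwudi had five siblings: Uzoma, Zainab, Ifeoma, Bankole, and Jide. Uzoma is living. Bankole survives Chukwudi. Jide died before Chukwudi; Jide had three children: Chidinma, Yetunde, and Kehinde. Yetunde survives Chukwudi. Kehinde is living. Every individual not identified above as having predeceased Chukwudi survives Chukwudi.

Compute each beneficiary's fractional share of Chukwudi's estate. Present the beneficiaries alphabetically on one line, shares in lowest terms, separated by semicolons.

Bankole 1/5; Chidinma 1/15; Ifeoma 1/5; Kehinde 1/15; Uzoma 1/5; Yetunde 1/15; Zainab 1/5

Neither parent survives and there are no descendants, so the estate passes to Chukwudi's siblings and their issue per stirpes.
The estate is divided into 5 equal shares of 1/5 among Uzoma, Zainab, Ifeoma, Bankole, Jide.
Uzoma is living and takes 1/5.
Zainab is living and takes 1/5.
Ifeoma is living and takes 1/5.
Bankole is living and takes 1/5.
Jide predeceased; the 1/5 allotted to Jide's branch passes to Jide's issue by representation.
The 1/5 is divided into 3 equal shares of 1/15 among Chidinma, Yetunde, Kehinde.
Chidinma is living and takes 1/15.
Yetunde is living and takes 1/15.
Kehinde is living and takes 1/15.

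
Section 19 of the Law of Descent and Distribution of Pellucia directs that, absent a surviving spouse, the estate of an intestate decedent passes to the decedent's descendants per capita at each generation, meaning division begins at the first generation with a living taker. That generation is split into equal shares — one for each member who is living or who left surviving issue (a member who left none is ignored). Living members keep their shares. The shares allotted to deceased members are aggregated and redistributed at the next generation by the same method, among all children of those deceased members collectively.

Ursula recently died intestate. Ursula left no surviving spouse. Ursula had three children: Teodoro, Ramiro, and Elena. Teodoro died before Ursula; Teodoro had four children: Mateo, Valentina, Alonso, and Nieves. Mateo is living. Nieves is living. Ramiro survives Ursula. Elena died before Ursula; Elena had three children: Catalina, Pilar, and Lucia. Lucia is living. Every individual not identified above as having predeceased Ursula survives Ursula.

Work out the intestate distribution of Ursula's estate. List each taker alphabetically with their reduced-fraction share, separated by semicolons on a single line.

There is no surviving spouse, so the entire estate passes to Ursula's descendants per capita at each generation.
At generation 1 (Teodoro, Ramiro, Elena) there are 3 shares of (1)/3 = 1/3 each.
Living: Ramiro — each takes 1/3.
Deceased: Teodoro and Elena. Their combined 2/3 is pooled and carried to generation 2.
At generation 2 (Mateo, Valentina, Alonso, Nieves, Catalina, Pilar, Lucia) there are 7 shares of (2/3)/7 = 2/21 each.
Living: Mateo, Valentina, Alonso, Nieves, Catalina, Pilar, and Lucia — each takes 2/21.

Alonso 2/21; Catalina 2/21; Lucia 2/21; Mateo 2/21; Nieves 2/21; Pilar 2/21; Ramiro 1/3; Valentina 2/21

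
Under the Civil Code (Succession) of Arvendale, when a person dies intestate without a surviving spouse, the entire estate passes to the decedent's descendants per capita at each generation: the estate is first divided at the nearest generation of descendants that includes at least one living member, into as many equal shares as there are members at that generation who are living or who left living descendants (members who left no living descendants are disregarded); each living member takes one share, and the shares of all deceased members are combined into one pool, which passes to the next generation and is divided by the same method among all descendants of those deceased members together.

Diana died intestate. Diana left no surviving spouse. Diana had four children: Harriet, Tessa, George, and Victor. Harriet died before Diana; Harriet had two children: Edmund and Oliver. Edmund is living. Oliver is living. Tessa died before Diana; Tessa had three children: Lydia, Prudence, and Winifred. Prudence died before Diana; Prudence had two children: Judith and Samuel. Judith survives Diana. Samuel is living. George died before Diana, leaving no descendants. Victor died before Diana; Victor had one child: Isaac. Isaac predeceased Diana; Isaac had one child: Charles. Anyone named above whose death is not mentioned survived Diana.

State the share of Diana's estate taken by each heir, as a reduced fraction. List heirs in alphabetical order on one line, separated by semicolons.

Charles 1/9; Edmund 1/6; Judith 1/9; Lydia 1/6; Oliver 1/6; Samuel 1/9; Winifred 1/6

There is no surviving spouse, so the entire estate passes to Diana's descendants per capita at each generation.
No one at generation 1 (Harriet, Tessa, Victor) is living; moving to the next generation.
At generation 2 (Edmund, Oliver, Lydia, Prudence, Winifred, Isaac) there are 6 shares of (1)/6 = 1/6 each.
Living: Edmund, Oliver, Lydia, and Winifred — each takes 1/6.
Deceased: Prudence and Isaac. Their combined 1/3 is pooled and carried to generation 3.
At generation 3 (Judith, Samuel, Charles) there are 3 shares of (1/3)/3 = 1/9 each.
Living: Judith, Samuel, and Charles — each takes 1/9.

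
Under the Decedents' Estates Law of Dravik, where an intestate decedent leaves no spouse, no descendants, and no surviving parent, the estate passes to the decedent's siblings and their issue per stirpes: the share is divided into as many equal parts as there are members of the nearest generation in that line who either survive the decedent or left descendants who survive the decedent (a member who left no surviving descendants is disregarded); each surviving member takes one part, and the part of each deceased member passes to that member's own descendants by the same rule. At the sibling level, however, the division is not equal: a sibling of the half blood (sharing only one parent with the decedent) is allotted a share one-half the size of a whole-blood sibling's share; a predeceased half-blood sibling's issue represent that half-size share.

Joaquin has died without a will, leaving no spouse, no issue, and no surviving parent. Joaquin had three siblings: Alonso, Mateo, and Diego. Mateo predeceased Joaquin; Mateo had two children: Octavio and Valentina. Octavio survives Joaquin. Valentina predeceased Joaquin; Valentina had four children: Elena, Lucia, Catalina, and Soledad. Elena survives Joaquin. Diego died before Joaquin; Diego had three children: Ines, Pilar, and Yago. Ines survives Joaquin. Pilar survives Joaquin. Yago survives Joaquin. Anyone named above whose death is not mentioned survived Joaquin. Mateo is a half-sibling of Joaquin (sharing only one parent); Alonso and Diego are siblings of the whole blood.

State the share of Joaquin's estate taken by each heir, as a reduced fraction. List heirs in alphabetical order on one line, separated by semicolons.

No spouse, descendants, or parent survives, so the estate passes to Joaquin's siblings per stirpes.
Half-blood siblings count for one-half the weight of whole-blood siblings at the initial division.
Dividing 1 in proportion to weights (total weight 5/2): Alonso (weight 1) → 2/5; Mateo (weight 1/2) → 1/5; Diego (weight 1) → 2/5.
Alonso is living and takes 2/5.
Mateo predeceased; the 1/5 allotted to Mateo's branch passes to Mateo's issue by representation.
The 1/5 is divided into 2 equal shares of 1/10 among Octavio, Valentina.
Octavio is living and takes 1/10.
Valentina predeceased; the 1/10 allotted to Valentina's branch passes to Valentina's issue by representation.
The 1/10 is divided into 4 equal shares of 1/40 among Elena, Lucia, Catalina, Soledad.
Elena is living and takes 1/40.
Lucia is living and takes 1/40.
Catalina is living and takes 1/40.
Soledad is living and takes 1/40.
Diego predeceased; the 2/5 allotted to Diego's branch passes to Diego's issue by representation.
The 2/5 is divided into 3 equal shares of 2/15 among Ines, Pilar, Yago.
Ines is living and takes 2/15.
Pilar is living and takes 2/15.
Yago is living and takes 2/15.

Alonso 2/5; Catalina 1/40; Elena 1/40; Ines 2/15; Lucia 1/40; Octavio 1/10; Pilar 2/15; Soledad 1/40; Yago 2/15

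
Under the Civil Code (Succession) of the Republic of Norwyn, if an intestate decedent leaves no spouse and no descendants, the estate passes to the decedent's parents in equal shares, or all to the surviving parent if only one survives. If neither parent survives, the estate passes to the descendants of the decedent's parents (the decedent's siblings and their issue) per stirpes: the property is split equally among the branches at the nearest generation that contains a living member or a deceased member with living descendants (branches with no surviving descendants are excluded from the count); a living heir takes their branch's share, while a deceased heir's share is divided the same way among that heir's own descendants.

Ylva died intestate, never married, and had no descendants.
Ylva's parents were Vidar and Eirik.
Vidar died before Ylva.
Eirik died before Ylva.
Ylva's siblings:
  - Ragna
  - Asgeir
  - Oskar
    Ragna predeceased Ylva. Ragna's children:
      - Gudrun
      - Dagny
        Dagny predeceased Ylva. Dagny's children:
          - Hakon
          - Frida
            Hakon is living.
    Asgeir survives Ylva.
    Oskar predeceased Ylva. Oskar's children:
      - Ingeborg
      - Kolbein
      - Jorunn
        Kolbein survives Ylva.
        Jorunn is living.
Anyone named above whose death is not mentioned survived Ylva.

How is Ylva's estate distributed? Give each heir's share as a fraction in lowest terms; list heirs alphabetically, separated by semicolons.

Neither parent survives and there are no descendants, so the estate passes to Ylva's siblings and their issue per stirpes.
The estate is divided into 3 equal shares of 1/3 among Ragna, Asgeir, Oskar.
Ragna predeceased; the 1/3 allotted to Ragna's branch passes to Ragna's issue by representation.
The 1/3 is divided into 2 equal shares of 1/6 among Gudrun, Dagny.
Gudrun is living and takes 1/6.
Dagny predeceased; the 1/6 allotted to Dagny's branch passes to Dagny's issue by representation.
The 1/6 is divided into 2 equal shares of 1/12 among Hakon, Frida.
Hakon is living and takes 1/12.
Frida is living and takes 1/12.
Asgeir is living and takes 1/3.
Oskar predeceased; the 1/3 allotted to Oskar's branch passes to Oskar's issue by representation.
The 1/3 is divided into 3 equal shares of 1/9 among Ingeborg, Kolbein, Jorunn.
Ingeborg is living and takes 1/9.
Kolbein is living and takes 1/9.
Jorunn is living and takes 1/9.

Asgeir 1/3; Frida 1/12; Gudrun 1/6; Hakon 1/12; Ingeborg 1/9; Jorunn 1/9; Kolbein 1/9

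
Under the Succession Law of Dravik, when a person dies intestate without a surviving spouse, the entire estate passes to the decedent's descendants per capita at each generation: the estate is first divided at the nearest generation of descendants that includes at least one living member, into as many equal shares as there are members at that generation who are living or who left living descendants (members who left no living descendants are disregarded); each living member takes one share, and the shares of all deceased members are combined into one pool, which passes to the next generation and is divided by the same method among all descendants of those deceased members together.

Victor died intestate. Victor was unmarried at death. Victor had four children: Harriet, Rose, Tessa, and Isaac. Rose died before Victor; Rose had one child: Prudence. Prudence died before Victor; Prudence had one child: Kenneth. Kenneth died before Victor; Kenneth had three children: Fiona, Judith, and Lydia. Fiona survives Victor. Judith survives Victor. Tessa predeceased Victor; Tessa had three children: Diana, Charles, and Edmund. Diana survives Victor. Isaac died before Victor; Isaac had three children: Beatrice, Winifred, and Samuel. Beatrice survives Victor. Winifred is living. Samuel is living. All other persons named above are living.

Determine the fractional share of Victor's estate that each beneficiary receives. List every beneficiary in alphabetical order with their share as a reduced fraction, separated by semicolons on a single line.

There is no surviving spouse, so the entire estate passes to Victor's descendants per capita at each generation.
At generation 1 (Harriet, Rose, Tessa, Isaac) there are 4 shares of (1)/4 = 1/4 each.
Living: Harriet — each takes 1/4.
Deceased: Rose, Tessa, and Isaac. Their combined 3/4 is pooled and carried to generation 2.
At generation 2 (Prudence, Diana, Charles, Edmund, Beatrice, Winifred, Samuel) there are 7 shares of (3/4)/7 = 3/28 each.
Living: Diana, Charles, Edmund, Beatrice, Winifred, and Samuel — each takes 3/28.
Deceased: Prudence. That 3/28 share is carried to generation 3.
At generation 3 (Kenneth) there are 1 shares of (3/28)/1 = 3/28 each.
Deceased: Kenneth. That 3/28 share is carried to generation 4.
At generation 4 (Fiona, Judith, Lydia) there are 3 shares of (3/28)/3 = 1/28 each.
Living: Fiona, Judith, and Lydia — each takes 1/28.

Beatrice 3/28; Charles 3/28; Diana 3/28; Edmund 3/28; Fiona 1/28; Harriet 1/4; Judith 1/28; Lydia 1/28; Samuel 3/28; Winifred 3/28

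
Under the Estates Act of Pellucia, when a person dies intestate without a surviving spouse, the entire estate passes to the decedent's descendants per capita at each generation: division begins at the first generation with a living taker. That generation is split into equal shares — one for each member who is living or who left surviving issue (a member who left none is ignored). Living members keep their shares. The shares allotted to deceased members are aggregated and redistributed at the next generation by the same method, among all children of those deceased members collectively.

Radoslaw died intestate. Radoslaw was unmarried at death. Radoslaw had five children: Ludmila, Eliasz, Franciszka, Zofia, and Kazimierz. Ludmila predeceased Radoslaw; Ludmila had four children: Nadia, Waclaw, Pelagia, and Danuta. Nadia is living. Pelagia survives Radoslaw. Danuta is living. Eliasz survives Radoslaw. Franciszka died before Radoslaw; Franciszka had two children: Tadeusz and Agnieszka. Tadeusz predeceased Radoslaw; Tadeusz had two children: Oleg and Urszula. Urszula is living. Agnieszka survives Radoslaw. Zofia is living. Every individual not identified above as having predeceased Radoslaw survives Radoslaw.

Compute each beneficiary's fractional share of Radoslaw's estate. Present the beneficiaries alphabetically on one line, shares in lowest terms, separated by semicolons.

There is no surviving spouse, so the entire estate passes to Radoslaw's descendants per capita at each generation.
At generation 1 (Ludmila, Eliasz, Franciszka, Zofia, Kazimierz) there are 5 shares of (1)/5 = 1/5 each.
Living: Eliasz, Zofia, and Kazimierz — each takes 1/5.
Deceased: Ludmila and Franciszka. Their combined 2/5 is pooled and carried to generation 2.
At generation 2 (Nadia, Waclaw, Pelagia, Danuta, Tadeusz, Agnieszka) there are 6 shares of (2/5)/6 = 1/15 each.
Living: Nadia, Waclaw, Pelagia, Danuta, and Agnieszka — each takes 1/15.
Deceased: Tadeusz. That 1/15 share is carried to generation 3.
At generation 3 (Oleg, Urszula) there are 2 shares of (1/15)/2 = 1/30 each.
Living: Oleg and Urszula — each takes 1/30.

Agnieszka 1/15; Danuta 1/15; Eliasz 1/5; Kazimierz 1/5; Nadia 1/15; Oleg 1/30; Pelagia 1/15; Urszula 1/30; Waclaw 1/15; Zofia 1/5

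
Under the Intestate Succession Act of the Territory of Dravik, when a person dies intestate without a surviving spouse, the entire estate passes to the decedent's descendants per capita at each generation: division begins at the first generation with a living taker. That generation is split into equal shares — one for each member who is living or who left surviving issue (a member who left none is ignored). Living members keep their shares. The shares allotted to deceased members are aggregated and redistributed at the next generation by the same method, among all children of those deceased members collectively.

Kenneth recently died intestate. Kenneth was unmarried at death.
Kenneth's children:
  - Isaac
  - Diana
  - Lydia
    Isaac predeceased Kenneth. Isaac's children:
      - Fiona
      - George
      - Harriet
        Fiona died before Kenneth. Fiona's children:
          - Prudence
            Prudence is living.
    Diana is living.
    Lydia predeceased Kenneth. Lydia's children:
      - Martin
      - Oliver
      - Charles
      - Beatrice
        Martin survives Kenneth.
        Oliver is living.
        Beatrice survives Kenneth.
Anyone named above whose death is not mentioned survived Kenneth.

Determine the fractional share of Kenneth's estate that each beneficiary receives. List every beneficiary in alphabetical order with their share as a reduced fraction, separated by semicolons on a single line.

There is no surviving spouse, so the entire estate passes to Kenneth's descendants per capita at each generation.
At generation 1 (Isaac, Diana, Lydia) there are 3 shares of (1)/3 = 1/3 each.
Living: Diana — each takes 1/3.
Deceased: Isaac and Lydia. Their combined 2/3 is pooled and carried to generation 2.
At generation 2 (Fiona, George, Harriet, Martin, Oliver, Charles, Beatrice) there are 7 shares of (2/3)/7 = 2/21 each.
Living: George, Harriet, Martin, Oliver, Charles, and Beatrice — each takes 2/21.
Deceased: Fiona. That 2/21 share is carried to generation 3.
At generation 3 (Prudence) there are 1 shares of (2/21)/1 = 2/21 each.
Living: Prudence — each takes 2/21.

Beatrice 2/21; Charles 2/21; Diana 1/3; George 2/21; Harriet 2/21; Martin 2/21; Oliver 2/21; Prudence 2/21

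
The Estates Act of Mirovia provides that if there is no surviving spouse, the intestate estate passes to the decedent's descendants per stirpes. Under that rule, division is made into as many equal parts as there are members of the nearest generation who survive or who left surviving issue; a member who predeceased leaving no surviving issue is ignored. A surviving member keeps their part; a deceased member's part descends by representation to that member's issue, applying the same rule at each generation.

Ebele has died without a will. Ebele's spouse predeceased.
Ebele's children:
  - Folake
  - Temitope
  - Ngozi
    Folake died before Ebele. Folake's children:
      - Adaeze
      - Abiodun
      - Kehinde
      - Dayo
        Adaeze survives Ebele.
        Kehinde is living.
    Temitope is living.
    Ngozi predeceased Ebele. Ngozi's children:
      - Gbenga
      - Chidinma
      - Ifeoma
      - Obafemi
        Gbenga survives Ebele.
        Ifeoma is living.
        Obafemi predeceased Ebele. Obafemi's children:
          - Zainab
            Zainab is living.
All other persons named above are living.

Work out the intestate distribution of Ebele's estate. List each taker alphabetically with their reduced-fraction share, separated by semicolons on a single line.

There is no surviving spouse, so the entire estate passes to Ebele's descendants per stirpes.
The estate is divided into 3 equal shares of 1/3 among Folake, Temitope, Ngozi.
Folake predeceased; the 1/3 allotted to Folake's branch passes to Folake's issue by representation.
The 1/3 is divided into 4 equal shares of 1/12 among Adaeze, Abiodun, Kehinde, Dayo.
Adaeze is living and takes 1/12.
Abiodun is living and takes 1/12.
Kehinde is living and takes 1/12.
Dayo is living and takes 1/12.
Temitope is living and takes 1/3.
Ngozi predeceased; the 1/3 allotted to Ngozi's branch passes to Ngozi's issue by representation.
The 1/3 is divided into 4 equal shares of 1/12 among Gbenga, Chidinma, Ifeoma, Obafemi.
Gbenga is living and takes 1/12.
Chidinma is living and takes 1/12.
Ifeoma is living and takes 1/12.
Obafemi predeceased; the 1/12 allotted to Obafemi's branch passes to Obafemi's issue by representation.
Zainab is the sole taker at this level and receives the full 1/12.

Abiodun 1/12; Adaeze 1/12; Chidinma 1/12; Dayo 1/12; Gbenga 1/12; Ifeoma 1/12; Kehinde 1/12; Temitope 1/3; Zainab 1/12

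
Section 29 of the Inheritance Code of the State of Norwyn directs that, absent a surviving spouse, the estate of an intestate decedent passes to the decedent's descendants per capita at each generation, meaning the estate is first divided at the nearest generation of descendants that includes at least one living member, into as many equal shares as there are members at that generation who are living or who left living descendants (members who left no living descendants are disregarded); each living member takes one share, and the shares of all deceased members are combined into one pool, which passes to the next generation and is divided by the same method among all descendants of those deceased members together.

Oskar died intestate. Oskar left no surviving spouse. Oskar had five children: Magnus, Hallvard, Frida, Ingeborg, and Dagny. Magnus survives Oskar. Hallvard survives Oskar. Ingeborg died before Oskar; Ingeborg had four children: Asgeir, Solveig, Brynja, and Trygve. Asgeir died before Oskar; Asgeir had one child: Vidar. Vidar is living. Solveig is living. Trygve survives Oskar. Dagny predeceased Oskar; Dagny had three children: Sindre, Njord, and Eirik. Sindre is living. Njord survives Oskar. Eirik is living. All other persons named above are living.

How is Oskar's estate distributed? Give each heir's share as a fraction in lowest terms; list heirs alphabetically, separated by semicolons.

There is no surviving spouse, so the entire estate passes to Oskar's descendants per capita at each generation.
At generation 1 (Magnus, Hallvard, Frida, Ingeborg, Dagny) there are 5 shares of (1)/5 = 1/5 each.
Living: Magnus, Hallvard, and Frida — each takes 1/5.
Deceased: Ingeborg and Dagny. Their combined 2/5 is pooled and carried to generation 2.
At generation 2 (Asgeir, Solveig, Brynja, Trygve, Sindre, Njord, Eirik) there are 7 shares of (2/5)/7 = 2/35 each.
Living: Solveig, Brynja, Trygve, Sindre, Njord, and Eirik — each takes 2/35.
Deceased: Asgeir. That 2/35 share is carried to generation 3.
At generation 3 (Vidar) there are 1 shares of (2/35)/1 = 2/35 each.
Living: Vidar — each takes 2/35.

Brynja 2/35; Eirik 2/35; Frida 1/5; Hallvard 1/5; Magnus 1/5; Njord 2/35; Sindre 2/35; Solveig 2/35; Trygve 2/35; Vidar 2/35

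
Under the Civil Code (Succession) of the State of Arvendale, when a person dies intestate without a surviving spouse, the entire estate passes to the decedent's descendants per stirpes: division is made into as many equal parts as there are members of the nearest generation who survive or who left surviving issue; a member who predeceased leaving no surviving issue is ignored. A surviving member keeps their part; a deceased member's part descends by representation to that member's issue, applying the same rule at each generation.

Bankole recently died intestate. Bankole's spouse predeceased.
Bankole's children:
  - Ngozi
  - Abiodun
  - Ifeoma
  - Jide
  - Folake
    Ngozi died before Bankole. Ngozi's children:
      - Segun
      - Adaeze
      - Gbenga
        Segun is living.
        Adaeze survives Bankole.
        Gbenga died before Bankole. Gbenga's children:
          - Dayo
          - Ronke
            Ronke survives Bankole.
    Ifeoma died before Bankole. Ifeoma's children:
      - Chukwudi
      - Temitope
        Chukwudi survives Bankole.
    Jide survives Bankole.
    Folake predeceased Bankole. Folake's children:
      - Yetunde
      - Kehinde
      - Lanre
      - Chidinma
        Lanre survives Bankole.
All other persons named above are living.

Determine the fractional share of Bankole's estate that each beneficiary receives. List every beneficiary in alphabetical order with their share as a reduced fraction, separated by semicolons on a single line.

Abiodun 1/5; Adaeze 1/15; Chidinma 1/20; Chukwudi 1/10; Dayo 1/30; Jide 1/5; Kehinde 1/20; Lanre 1/20; Ronke 1/30; Segun 1/15; Temitope 1/10; Yetunde 1/20

There is no surviving spouse, so the entire estate passes to Bankole's descendants per stirpes.
The estate is divided into 5 equal shares of 1/5 among Ngozi, Abiodun, Ifeoma, Jide, Folake.
Ngozi predeceased; the 1/5 allotted to Ngozi's branch passes to Ngozi's issue by representation.
The 1/5 is divided into 3 equal shares of 1/15 among Segun, Adaeze, Gbenga.
Segun is living and takes 1/15.
Adaeze is living and takes 1/15.
Gbenga predeceased; the 1/15 allotted to Gbenga's branch passes to Gbenga's issue by representation.
The 1/15 is divided into 2 equal shares of 1/30 among Dayo, Ronke.
Dayo is living and takes 1/30.
Ronke is living and takes 1/30.
Abiodun is living and takes 1/5.
Ifeoma predeceased; the 1/5 allotted to Ifeoma's branch passes to Ifeoma's issue by representation.
The 1/5 is divided into 2 equal shares of 1/10 among Chukwudi, Temitope.
Chukwudi is living and takes 1/10.
Temitope is living and takes 1/10.
Jide is living and takes 1/5.
Folake predeceased; the 1/5 allotted to Folake's branch passes to Folake's issue by representation.
The 1/5 is divided into 4 equal shares of 1/20 among Yetunde, Kehinde, Lanre, Chidinma.
Yetunde is living and takes 1/20.
Kehinde is living and takes 1/20.
Lanre is living and takes 1/20.
Chidinma is living and takes 1/20.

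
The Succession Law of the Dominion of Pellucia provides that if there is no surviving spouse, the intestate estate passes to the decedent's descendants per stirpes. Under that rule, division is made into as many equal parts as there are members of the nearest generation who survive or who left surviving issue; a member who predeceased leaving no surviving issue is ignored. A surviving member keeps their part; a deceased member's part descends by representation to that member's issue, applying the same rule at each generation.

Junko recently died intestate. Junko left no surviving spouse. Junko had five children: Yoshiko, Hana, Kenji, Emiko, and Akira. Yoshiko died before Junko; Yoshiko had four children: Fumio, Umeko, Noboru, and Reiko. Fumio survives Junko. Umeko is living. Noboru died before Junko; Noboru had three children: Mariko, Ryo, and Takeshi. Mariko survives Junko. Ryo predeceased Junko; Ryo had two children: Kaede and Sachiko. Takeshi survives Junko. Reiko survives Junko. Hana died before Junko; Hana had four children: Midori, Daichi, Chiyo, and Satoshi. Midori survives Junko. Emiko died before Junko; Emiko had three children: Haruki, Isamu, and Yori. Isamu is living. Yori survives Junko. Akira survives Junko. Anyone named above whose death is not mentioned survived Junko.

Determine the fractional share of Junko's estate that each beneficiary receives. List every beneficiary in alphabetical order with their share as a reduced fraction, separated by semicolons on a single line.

There is no surviving spouse, so the entire estate passes to Junko's descendants per stirpes.
The estate is divided into 5 equal shares of 1/5 among Yoshiko, Hana, Kenji, Emiko, Akira.
Yoshiko predeceased; the 1/5 allotted to Yoshiko's branch passes to Yoshiko's issue by representation.
The 1/5 is divided into 4 equal shares of 1/20 among Fumio, Umeko, Noboru, Reiko.
Fumio is living and takes 1/20.
Umeko is living and takes 1/20.
Noboru predeceased; the 1/20 allotted to Noboru's branch passes to Noboru's issue by representation.
The 1/20 is divided into 3 equal shares of 1/60 among Mariko, Ryo, Takeshi.
Mariko is living and takes 1/60.
Ryo predeceased; the 1/60 allotted to Ryo's branch passes to Ryo's issue by representation.
The 1/60 is divided into 2 equal shares of 1/120 among Kaede, Sachiko.
Kaede is living and takes 1/120.
Sachiko is living and takes 1/120.
Takeshi is living and takes 1/60.
Reiko is living and takes 1/20.
Hana predeceased; the 1/5 allotted to Hana's branch passes to Hana's issue by representation.
The 1/5 is divided into 4 equal shares of 1/20 among Midori, Daichi, Chiyo, Satoshi.
Midori is living and takes 1/20.
Daichi is living and takes 1/20.
Chiyo is living and takes 1/20.
Satoshi is living and takes 1/20.
Kenji is living and takes 1/5.
Emiko predeceased; the 1/5 allotted to Emiko's branch passes to Emiko's issue by representation.
The 1/5 is divided into 3 equal shares of 1/15 among Haruki, Isamu, Yori.
Haruki is living and takes 1/15.
Isamu is living and takes 1/15.
Yori is living and takes 1/15.
Akira is living and takes 1/5.

Akira 1/5; Chiyo 1/20; Daichi 1/20; Fumio 1/20; Haruki 1/15; Isamu 1/15; Kaede 1/120; Kenji 1/5; Mariko 1/60; Midori 1/20; Reiko 1/20; Sachiko 1/120; Satoshi 1/20; Takeshi 1/60; Umeko 1/20; Yori 1/15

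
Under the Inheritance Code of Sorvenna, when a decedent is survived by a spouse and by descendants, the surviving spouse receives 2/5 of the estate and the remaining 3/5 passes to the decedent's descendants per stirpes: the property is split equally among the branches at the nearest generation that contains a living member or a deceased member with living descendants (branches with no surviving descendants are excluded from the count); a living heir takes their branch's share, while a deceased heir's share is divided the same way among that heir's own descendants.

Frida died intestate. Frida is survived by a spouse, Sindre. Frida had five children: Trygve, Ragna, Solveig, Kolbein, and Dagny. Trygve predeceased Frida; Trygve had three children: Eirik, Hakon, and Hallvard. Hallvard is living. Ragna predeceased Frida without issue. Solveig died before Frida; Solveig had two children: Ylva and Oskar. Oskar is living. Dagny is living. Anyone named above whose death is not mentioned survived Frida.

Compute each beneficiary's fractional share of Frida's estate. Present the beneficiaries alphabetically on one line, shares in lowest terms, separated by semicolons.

Dagny 3/20; Eirik 1/20; Hakon 1/20; Hallvard 1/20; Kolbein 3/20; Oskar 3/40; Sindre 2/5; Ylva 3/40

Sindre, as surviving spouse, takes 2/5.
The remaining 3/5 passes to Frida's descendants per stirpes.
Ragna left no surviving issue, so that branch lapses and is disregarded.
The 3/5 is divided into 4 equal shares of 3/20 among Trygve, Solveig, Kolbein, Dagny.
Trygve predeceased; the 3/20 allotted to Trygve's branch passes to Trygve's issue by representation.
The 3/20 is divided into 3 equal shares of 1/20 among Eirik, Hakon, Hallvard.
Eirik is living and takes 1/20.
Hakon is living and takes 1/20.
Hallvard is living and takes 1/20.
Solveig predeceased; the 3/20 allotted to Solveig's branch passes to Solveig's issue by representation.
The 3/20 is divided into 2 equal shares of 3/40 among Ylva, Oskar.
Ylva is living and takes 3/40.
Oskar is living and takes 3/40.
Kolbein is living and takes 3/20.
Dagny is living and takes 3/20.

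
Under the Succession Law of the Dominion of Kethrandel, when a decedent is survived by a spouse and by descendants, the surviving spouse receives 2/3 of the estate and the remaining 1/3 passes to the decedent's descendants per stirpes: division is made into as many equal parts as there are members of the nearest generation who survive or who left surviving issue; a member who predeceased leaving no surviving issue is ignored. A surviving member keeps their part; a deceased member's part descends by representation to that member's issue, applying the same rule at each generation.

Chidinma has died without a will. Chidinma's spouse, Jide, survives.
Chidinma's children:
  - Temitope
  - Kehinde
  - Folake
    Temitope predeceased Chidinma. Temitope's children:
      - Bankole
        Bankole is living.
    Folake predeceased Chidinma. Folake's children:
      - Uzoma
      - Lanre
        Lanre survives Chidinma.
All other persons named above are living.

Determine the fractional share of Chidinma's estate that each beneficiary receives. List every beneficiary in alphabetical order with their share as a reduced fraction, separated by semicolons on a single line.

Bankole 1/9; Jide 2/3; Kehinde 1/9; Lanre 1/18; Uzoma 1/18

Jide, as surviving spouse, takes 2/3.
The remaining 1/3 passes to Chidinma's descendants per stirpes.
The 1/3 is divided into 3 equal shares of 1/9 among Temitope, Kehinde, Folake.
Temitope predeceased; the 1/9 allotted to Temitope's branch passes to Temitope's issue by representation.
Bankole is the sole taker at this level and receives the full 1/9.
Kehinde is living and takes 1/9.
Folake predeceased; the 1/9 allotted to Folake's branch passes to Folake's issue by representation.
The 1/9 is divided into 2 equal shares of 1/18 among Uzoma, Lanre.
Uzoma is living and takes 1/18.
Lanre is living and takes 1/18.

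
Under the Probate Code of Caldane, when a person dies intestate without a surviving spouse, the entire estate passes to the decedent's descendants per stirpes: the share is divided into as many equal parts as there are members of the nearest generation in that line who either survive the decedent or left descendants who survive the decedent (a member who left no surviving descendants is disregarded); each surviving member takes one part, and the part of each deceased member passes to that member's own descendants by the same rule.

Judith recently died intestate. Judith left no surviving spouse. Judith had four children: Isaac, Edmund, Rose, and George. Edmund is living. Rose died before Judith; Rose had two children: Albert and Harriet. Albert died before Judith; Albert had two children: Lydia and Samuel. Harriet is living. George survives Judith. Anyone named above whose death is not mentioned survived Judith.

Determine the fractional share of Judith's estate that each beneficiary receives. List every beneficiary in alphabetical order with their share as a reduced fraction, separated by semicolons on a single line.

Edmund 1/4; George 1/4; Harriet 1/8; Isaac 1/4; Lydia 1/16; Samuel 1/16

There is no surviving spouse, so the entire estate passes to Judith's descendants per stirpes.
The estate is divided into 4 equal shares of 1/4 among Isaac, Edmund, Rose, George.
Isaac is living and takes 1/4.
Edmund is living and takes 1/4.
Rose predeceased; the 1/4 allotted to Rose's branch passes to Rose's issue by representation.
The 1/4 is divided into 2 equal shares of 1/8 among Albert, Harriet.
Albert predeceased; the 1/8 allotted to Albert's branch passes to Albert's issue by representation.
The 1/8 is divided into 2 equal shares of 1/16 among Lydia, Samuel.
Lydia is living and takes 1/16.
Samuel is living and takes 1/16.
Harriet is living and takes 1/8.
George is living and takes 1/4.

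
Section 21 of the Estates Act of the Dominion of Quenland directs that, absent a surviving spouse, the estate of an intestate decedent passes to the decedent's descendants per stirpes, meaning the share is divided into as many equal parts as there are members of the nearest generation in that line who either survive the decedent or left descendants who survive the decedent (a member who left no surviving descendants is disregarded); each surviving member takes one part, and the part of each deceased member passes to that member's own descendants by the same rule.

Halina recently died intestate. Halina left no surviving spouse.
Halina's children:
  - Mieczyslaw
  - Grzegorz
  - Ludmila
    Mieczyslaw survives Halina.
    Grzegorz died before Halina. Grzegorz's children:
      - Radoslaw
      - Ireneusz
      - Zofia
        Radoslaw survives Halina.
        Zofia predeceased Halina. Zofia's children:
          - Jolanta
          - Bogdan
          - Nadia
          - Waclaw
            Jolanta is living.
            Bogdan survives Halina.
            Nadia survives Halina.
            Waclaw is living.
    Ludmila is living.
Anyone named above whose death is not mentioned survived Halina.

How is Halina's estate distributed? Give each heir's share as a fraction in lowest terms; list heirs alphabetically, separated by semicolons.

Bogdan 1/36; Ireneusz 1/9; Jolanta 1/36; Ludmila 1/3; Mieczyslaw 1/3; Nadia 1/36; Radoslaw 1/9; Waclaw 1/36

There is no surviving spouse, so the entire estate passes to Halina's descendants per stirpes.
The estate is divided into 3 equal shares of 1/3 among Mieczyslaw, Grzegorz, Ludmila.
Mieczyslaw is living and takes 1/3.
Grzegorz predeceased; the 1/3 allotted to Grzegorz's branch passes to Grzegorz's issue by representation.
The 1/3 is divided into 3 equal shares of 1/9 among Radoslaw, Ireneusz, Zofia.
Radoslaw is living and takes 1/9.
Ireneusz is living and takes 1/9.
Zofia predeceased; the 1/9 allotted to Zofia's branch passes to Zofia's issue by representation.
The 1/9 is divided into 4 equal shares of 1/36 among Jolanta, Bogdan, Nadia, Waclaw.
Jolanta is living and takes 1/36.
Bogdan is living and takes 1/36.
Nadia is living and takes 1/36.
Waclaw is living and takes 1/36.
Ludmila is living and takes 1/3.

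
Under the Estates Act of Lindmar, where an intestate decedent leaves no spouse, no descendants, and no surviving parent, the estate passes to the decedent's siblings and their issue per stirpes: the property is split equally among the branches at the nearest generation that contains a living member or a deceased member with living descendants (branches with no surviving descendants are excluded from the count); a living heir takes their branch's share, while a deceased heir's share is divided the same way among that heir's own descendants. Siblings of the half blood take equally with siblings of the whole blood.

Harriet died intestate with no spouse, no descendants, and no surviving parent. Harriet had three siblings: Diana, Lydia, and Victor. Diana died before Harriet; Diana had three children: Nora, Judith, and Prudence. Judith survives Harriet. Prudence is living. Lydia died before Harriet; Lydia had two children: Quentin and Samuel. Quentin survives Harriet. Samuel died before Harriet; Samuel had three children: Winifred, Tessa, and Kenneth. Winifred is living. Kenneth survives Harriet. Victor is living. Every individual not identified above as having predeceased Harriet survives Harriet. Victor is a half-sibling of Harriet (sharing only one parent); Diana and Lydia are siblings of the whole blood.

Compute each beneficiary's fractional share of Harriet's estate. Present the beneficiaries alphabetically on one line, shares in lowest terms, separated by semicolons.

Judith 1/9; Kenneth 1/18; Nora 1/9; Prudence 1/9; Quentin 1/6; Tessa 1/18; Victor 1/3; Winifred 1/18

No spouse, descendants, or parent survives, so the estate passes to Harriet's siblings per stirpes.
Half-blood and whole-blood siblings take equally under the stated rule.
The estate is divided into 3 equal shares of 1/3 among Diana, Lydia, Victor.
Diana predeceased; the 1/3 allotted to Diana's branch passes to Diana's issue by representation.
The 1/3 is divided into 3 equal shares of 1/9 among Nora, Judith, Prudence.
Nora is living and takes 1/9.
Judith is living and takes 1/9.
Prudence is living and takes 1/9.
Lydia predeceased; the 1/3 allotted to Lydia's branch passes to Lydia's issue by representation.
The 1/3 is divided into 2 equal shares of 1/6 among Quentin, Samuel.
Quentin is living and takes 1/6.
Samuel predeceased; the 1/6 allotted to Samuel's branch passes to Samuel's issue by representation.
The 1/6 is divided into 3 equal shares of 1/18 among Winifred, Tessa, Kenneth.
Winifred is living and takes 1/18.
Tessa is living and takes 1/18.
Kenneth is living and takes 1/18.
Victor is living and takes 1/3.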